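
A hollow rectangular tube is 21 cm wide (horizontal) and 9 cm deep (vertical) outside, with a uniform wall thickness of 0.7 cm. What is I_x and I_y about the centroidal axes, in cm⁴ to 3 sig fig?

Decompose the section into non-overlapping parts with the origin at the bottom-left of its bounding rectangle.
Outer rectangle: 21 × 9, A = 189 cm², y = 4.5 cm, Ī = 1275.8 cm⁴.
Inner void (subtracted): 19.6 × 7.6, A = 148.96 cm², y = 4.5 cm, Ī = 716.99 cm⁴.
By symmetry the centroid is at mid-height, ȳ = 4.5 cm.
All pieces are centred on the centroidal x-axis, so I = ΣĪ (holes subtracted) = 558.76 cm⁴.
Repeating about the centroidal y-axis gives I_y = 2 177 cm⁴.

I_x ≈ 559 cm⁴, I_y ≈ 2180 cm⁴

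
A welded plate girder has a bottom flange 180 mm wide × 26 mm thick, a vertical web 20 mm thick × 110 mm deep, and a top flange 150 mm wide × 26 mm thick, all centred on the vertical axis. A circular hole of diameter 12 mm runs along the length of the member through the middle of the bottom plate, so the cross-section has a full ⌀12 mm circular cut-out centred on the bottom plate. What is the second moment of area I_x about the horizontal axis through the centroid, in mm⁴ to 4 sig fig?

I_x ≈ 4.166 × 10⁷ mm⁴

Treat the section as a set of non-overlapping primitives; coordinates are from the bounding-box lower-left.
Bottom plate: 180 × 26, A = 4 680 mm², y = 13 mm, Ī = 263 640 mm⁴.
Web plate: 20 × 110, A = 2 200 mm², y = 81 mm, Ī = 2 218 333 mm⁴.
Top plate: 150 × 26, A = 3 900 mm², y = 149 mm, Ī = 219 700 mm⁴.
Hole (subtracted): ⌀12, A = 113.097 mm², y = 13 mm, Ī = 1017.88 mm⁴.
Centroid: ȳ = ΣA·y / ΣA = 76.7486 mm.
Transfer each piece to the horizontal axis through the centroid using Ī + A·d² with d = y − 76.7486:
  bottom plate: d = -63.7486 mm → contributes +19 282 611 mm⁴
  web plate: d = 4.25141 mm → contributes +2 258 097 mm⁴
  top plate: d = 72.2514 mm → contributes +20 578 739 mm⁴
  hole: d = -63.7486 mm → contributes −460 632 mm⁴
Total I = 41 658 815 mm⁴.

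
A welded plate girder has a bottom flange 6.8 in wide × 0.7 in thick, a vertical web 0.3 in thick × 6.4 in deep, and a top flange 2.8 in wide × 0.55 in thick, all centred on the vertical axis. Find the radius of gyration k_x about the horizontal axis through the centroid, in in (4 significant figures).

k_x ≈ 2.900 in

Treat the section as a set of non-overlapping primitives; coordinates are from the bounding-box lower-left.
Bottom plate: 6.8 × 0.7, A = 4.76 in², y = 0.35 in, Ī = 0.194367 in⁴.
Web plate: 0.3 × 6.4, A = 1.92 in², y = 3.9 in, Ī = 6.5536 in⁴.
Top plate: 2.8 × 0.55, A = 1.54 in², y = 7.375 in, Ī = 0.0388208 in⁴.
Centroid: ȳ = ΣA·y / ΣA = 2.49532 in.
Transfer each piece to the horizontal axis through the centroid using Ī + A·d² with d = y − 2.49532:
  bottom plate: d = -2.14532 in → contributes +22.1017 in⁴
  web plate: d = 1.40468 in → contributes +10.342 in⁴
  top plate: d = 4.87968 in → contributes +36.7082 in⁴
Total I = 69.152 in⁴.
Radius of gyration: k = √(I/A) = √(69.152 / 8.22) = 2.90046 in.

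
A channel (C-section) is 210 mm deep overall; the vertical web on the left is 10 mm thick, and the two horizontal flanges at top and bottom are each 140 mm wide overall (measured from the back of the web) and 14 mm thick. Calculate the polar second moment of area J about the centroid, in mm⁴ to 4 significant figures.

Treat the section as a set of non-overlapping primitives; coordinates are from the bounding-box lower-left.
Web: 10 × 210, A = 2 100 mm², y = 105 mm, Ī = 7 717 500 mm⁴.
Top flange (beyond web): 130 × 14, A = 1 820 mm², y = 203 mm, Ī = 29726.7 mm⁴.
Bottom flange (beyond web): 130 × 14, A = 1 820 mm², y = 7 mm, Ī = 29726.7 mm⁴.
By symmetry the centroid is at mid-height, ȳ = 105 mm.
Transfer each piece to the centroidal x-axis using Ī + A·d² with d = y − 105:
  web: d = 0 mm → contributes +7 717 500 mm⁴
  top flange (beyond web): d = 98 mm → contributes +17 509 007 mm⁴
  bottom flange (beyond web): d = -98 mm → contributes +17 509 007 mm⁴
Total I = 42 735 513 mm⁴.
For the y-axis: x̄ = 49.3902 mm.
Repeating about the centroidal y-axis gives I_y = 11 669 199 mm⁴.
Polar second moment: J = I_x + I_y = 54 404 713 mm⁴.

J ≈ 5.440 × 10⁷ mm⁴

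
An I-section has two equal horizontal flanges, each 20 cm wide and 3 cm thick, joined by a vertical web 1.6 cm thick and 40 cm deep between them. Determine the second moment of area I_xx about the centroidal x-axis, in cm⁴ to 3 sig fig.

Break the section into simple shapes (no overlaps), measuring from the bottom-left corner of the bounding box.
Bottom flange: 20 × 3, A = 60 cm², y = 1.5 cm, Ī = 45 cm⁴.
Web: 1.6 × 40, A = 64 cm², y = 23 cm, Ī = 8533.3 cm⁴.
Top flange: 20 × 3, A = 60 cm², y = 44.5 cm, Ī = 45 cm⁴.
By symmetry the centroid is at mid-height, ȳ = 23 cm.
Transfer each piece to the centroidal x-axis using Ī + A·d² with d = y − 23:
  bottom flange: d = -21.5 cm → contributes +27 780 cm⁴
  web: d = 0 cm → contributes +8533.3 cm⁴
  top flange: d = 21.5 cm → contributes +27 780 cm⁴
Total I = 64 093 cm⁴.

I_xx ≈ 6.41 × 10⁴ cm⁴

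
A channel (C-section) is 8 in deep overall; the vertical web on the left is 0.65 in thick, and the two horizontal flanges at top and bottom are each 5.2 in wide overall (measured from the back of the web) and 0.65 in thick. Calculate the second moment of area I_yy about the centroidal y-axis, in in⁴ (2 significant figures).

I_yy ≈ 29 in⁴

Treat the section as a set of non-overlapping primitives; coordinates are from the bounding-box lower-left.
Web: 0.65 × 8, A = 5.2 in², x = 0.325 in, Ī = 0.1831 in⁴.
Top flange (beyond web): 4.55 × 0.65, A = 2.958 in², x = 2.925 in, Ī = 5.102 in⁴.
Bottom flange (beyond web): 4.55 × 0.65, A = 2.958 in², x = 2.925 in, Ī = 5.102 in⁴.
Centroid: x̄ = ΣA·x / ΣA = 1.709 in.
Transfer each piece to the centroidal y-axis using Ī + A·d² with d = x − 1.709:
  web: d = -1.384 in → contributes +10.14 in⁴
  top flange (beyond web): d = 1.216 in → contributes +9.478 in⁴
  bottom flange (beyond web): d = 1.216 in → contributes +9.478 in⁴
Total I = 29.09 in⁴.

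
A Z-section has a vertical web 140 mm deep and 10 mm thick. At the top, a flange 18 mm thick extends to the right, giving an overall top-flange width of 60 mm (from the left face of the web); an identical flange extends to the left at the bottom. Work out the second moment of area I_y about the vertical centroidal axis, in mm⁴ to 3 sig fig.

I_y ≈ 2.01 × 10⁶ mm⁴

Treat the section as a set of non-overlapping primitives; coordinates are from the bounding-box lower-left.
Web: 10 × 140, A = 1 400 mm², x = 55 mm, Ī = 11 667 mm⁴.
Top flange (beyond web): 50 × 18, A = 900 mm², x = 85 mm, Ī = 187 500 mm⁴.
Bottom flange (beyond web): 50 × 18, A = 900 mm², x = 25 mm, Ī = 187 500 mm⁴.
Centroid: x̄ = ΣA·x / ΣA = 55 mm.
Transfer each piece to the vertical centroidal axis using Ī + A·d² with d = x − 55:
  web: d = 0 mm → contributes +11 667 mm⁴
  top flange (beyond web): d = 30 mm → contributes +997 500 mm⁴
  bottom flange (beyond web): d = -30 mm → contributes +997 500 mm⁴
Total I = 2 006 667 mm⁴.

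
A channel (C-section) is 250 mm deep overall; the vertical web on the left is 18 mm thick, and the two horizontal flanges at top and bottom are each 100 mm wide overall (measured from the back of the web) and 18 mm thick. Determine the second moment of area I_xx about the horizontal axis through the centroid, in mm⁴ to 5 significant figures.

Treat the section as a set of non-overlapping primitives; coordinates are from the bounding-box lower-left.
Web: 18 × 250, A = 4 500 mm², y = 125 mm, Ī = 23 437 500 mm⁴.
Top flange (beyond web): 82 × 18, A = 1 476 mm², y = 241 mm, Ī = 39 852 mm⁴.
Bottom flange (beyond web): 82 × 18, A = 1 476 mm², y = 9 mm, Ī = 39 852 mm⁴.
By symmetry the centroid is at mid-height, ȳ = 125 mm.
Transfer each piece to the horizontal axis through the centroid using Ī + A·d² with d = y − 125:
  web: d = 0 mm → contributes +23 437 500 mm⁴
  top flange (beyond web): d = 116 mm → contributes +19 900 908 mm⁴
  bottom flange (beyond web): d = -116 mm → contributes +19 900 908 mm⁴
Total I = 63 239 316 mm⁴.

I_xx ≈ 6.3239 × 10⁷ mm⁴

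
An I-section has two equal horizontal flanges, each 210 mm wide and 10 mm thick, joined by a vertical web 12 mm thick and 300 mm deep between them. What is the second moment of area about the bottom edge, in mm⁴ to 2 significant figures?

I_base ≈ 3.3 × 10⁸ mm⁴

Decompose the section into non-overlapping parts with the origin at the bottom-left of its bounding rectangle.
Bottom flange: 210 × 10, A = 2 100 mm², y = 5 mm, Ī = 17 500 mm⁴.
Web: 12 × 300, A = 3 600 mm², y = 160 mm, Ī = 27 000 000 mm⁴.
Top flange: 210 × 10, A = 2 100 mm², y = 315 mm, Ī = 17 500 mm⁴.
Transfer each piece to the bottom edge using Ī + A·d² with d = y − 0:
  bottom flange: d = 5 mm → contributes +70 000 mm⁴
  web: d = 160 mm → contributes +119 160 000 mm⁴
  top flange: d = 315 mm → contributes +208 390 000 mm⁴
Total I = 327 620 000 mm⁴.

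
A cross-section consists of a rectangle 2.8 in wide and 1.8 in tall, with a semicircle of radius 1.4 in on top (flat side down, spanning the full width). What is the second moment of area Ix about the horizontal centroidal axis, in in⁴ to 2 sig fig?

Ix ≈ 6.0 in⁴

Split into non-overlapping primitives; take the origin at the lower-left of the bounding box.
Rectangular body: 2.8 × 1.8, A = 5.04 in², y = 0.9 in, Ī = 1.361 in⁴.
Semicircular cap: semicircle r = 1.4, A = 3.079 in², y = 2.394 in, Ī = 0.4216 in⁴.
Centroid: ȳ = ΣA·y / ΣA = 1.467 in.
Transfer each piece to the horizontal centroidal axis using Ī + A·d² with d = y − 1.467:
  rectangular body: d = -0.5666 in → contributes +2.979 in⁴
  semicircular cap: d = 0.9276 in → contributes +3.071 in⁴
Total I = 6.049 in⁴.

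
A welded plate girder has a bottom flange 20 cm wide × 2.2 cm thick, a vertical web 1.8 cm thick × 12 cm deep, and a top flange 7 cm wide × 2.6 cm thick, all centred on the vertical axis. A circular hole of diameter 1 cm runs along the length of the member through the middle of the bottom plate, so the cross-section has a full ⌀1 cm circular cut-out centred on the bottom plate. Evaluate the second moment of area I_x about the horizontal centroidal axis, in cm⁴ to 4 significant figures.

Treat the section as a set of non-overlapping primitives; coordinates are from the bounding-box lower-left.
Bottom plate: 20 × 2.2, A = 44 cm², y = 1.1 cm, Ī = 17.7467 cm⁴.
Web plate: 1.8 × 12, A = 21.6 cm², y = 8.2 cm, Ī = 259.2 cm⁴.
Top plate: 7 × 2.6, A = 18.2 cm², y = 15.5 cm, Ī = 10.2527 cm⁴.
Hole (subtracted): ⌀1, A = 0.785398 cm², y = 1.1 cm, Ī = 0.0490874 cm⁴.
Centroid: ȳ = ΣA·y / ΣA = 6.10442 cm.
Transfer each piece to the horizontal centroidal axis using Ī + A·d² with d = y − 6.10442:
  bottom plate: d = -5.00442 cm → contributes +1119.69 cm⁴
  web plate: d = 2.09558 cm → contributes +354.055 cm⁴
  top plate: d = 9.39558 cm → contributes +1616.89 cm⁴
  hole: d = -5.00442 cm → contributes −19.7188 cm⁴
Total I = 3070.92 cm⁴.

I_x ≈ 3071 cm⁴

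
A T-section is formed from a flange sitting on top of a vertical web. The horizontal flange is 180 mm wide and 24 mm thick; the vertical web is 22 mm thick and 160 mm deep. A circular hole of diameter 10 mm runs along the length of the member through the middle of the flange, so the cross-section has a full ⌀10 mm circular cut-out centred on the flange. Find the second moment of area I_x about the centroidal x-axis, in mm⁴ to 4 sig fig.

Treat the section as a set of non-overlapping primitives; coordinates are from the bounding-box lower-left.
Flange: 180 × 24, A = 4 320 mm², y = 172 mm, Ī = 207 360 mm⁴.
Web: 22 × 160, A = 3 520 mm², y = 80 mm, Ī = 7 509 333 mm⁴.
Hole (subtracted): ⌀10, A = 78.5398 mm², y = 172 mm, Ī = 490.874 mm⁴.
Centroid: ȳ = ΣA·y / ΣA = 130.276 mm.
Transfer each piece to the centroidal x-axis using Ī + A·d² with d = y − 130.276:
  flange: d = 41.7241 mm → contributes +7 728 053 mm⁴
  web: d = -50.2759 mm → contributes +16 406 715 mm⁴
  hole: d = 41.7241 mm → contributes −137 221 mm⁴
Total I = 23 997 547 mm⁴.

I_x ≈ 2.400 × 10⁷ mm⁴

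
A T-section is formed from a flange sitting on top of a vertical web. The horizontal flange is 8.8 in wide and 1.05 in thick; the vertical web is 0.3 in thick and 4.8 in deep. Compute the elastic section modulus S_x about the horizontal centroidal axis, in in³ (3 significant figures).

Decompose the section into non-overlapping parts with the origin at the bottom-left of its bounding rectangle.
Flange: 8.8 × 1.05, A = 9.24 in², y = 5.325 in, Ī = 0.84893 in⁴.
Web: 0.3 × 4.8, A = 1.44 in², y = 2.4 in, Ī = 2.7648 in⁴.
Centroid: ȳ = ΣA·y / ΣA = 4.9306 in.
Transfer each piece to the horizontal centroidal axis using Ī + A·d² with d = y − 4.9306:
  flange: d = 0.39438 in → contributes +2.2861 in⁴
  web: d = -2.5306 in → contributes +11.987 in⁴
Total I = 14.273 in⁴.
Extreme fibre distance c = 4.9306 in; S = I/c = 2.8947 in³.

S_x ≈ 2.89 in³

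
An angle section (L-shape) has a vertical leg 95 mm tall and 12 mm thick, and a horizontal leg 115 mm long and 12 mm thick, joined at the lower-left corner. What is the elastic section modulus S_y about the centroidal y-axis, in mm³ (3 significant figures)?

S_y ≈ 3.88 × 10⁴ mm³

Decompose the section into non-overlapping parts with the origin at the bottom-left of its bounding rectangle.
Vertical leg: 12 × 95, A = 1 140 mm², x = 6 mm, Ī = 13 680 mm⁴.
Horizontal leg (remainder): 103 × 12, A = 1 236 mm², x = 63.5 mm, Ī = 1 092 727 mm⁴.
Centroid: x̄ = ΣA·x / ΣA = 35.912 mm.
Transfer each piece to the centroidal y-axis using Ī + A·d² with d = x − 35.912:
  vertical leg: d = -29.912 mm → contributes +1 033 643 mm⁴
  horizontal leg (remainder): d = 27.588 mm → contributes +2 033 470 mm⁴
Total I = 3 067 113 mm⁴.
Extreme fibre distance c = 79.088 mm; S = I/c = 38 781 mm³.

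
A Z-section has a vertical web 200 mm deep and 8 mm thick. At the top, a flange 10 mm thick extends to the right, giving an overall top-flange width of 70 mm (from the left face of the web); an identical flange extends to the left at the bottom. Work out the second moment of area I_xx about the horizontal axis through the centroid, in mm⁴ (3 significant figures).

Treat the section as a set of non-overlapping primitives; coordinates are from the bounding-box lower-left.
Web: 8 × 200, A = 1 600 mm², y = 100 mm, Ī = 5 333 333 mm⁴.
Top flange (beyond web): 62 × 10, A = 620 mm², y = 195 mm, Ī = 5166.7 mm⁴.
Bottom flange (beyond web): 62 × 10, A = 620 mm², y = 5 mm, Ī = 5166.7 mm⁴.
Centroid: ȳ = ΣA·y / ΣA = 100 mm.
Transfer each piece to the horizontal axis through the centroid using Ī + A·d² with d = y − 100:
  web: d = 0 mm → contributes +5 333 333 mm⁴
  top flange (beyond web): d = 95 mm → contributes +5 600 667 mm⁴
  bottom flange (beyond web): d = -95 mm → contributes +5 600 667 mm⁴
Total I = 16 534 667 mm⁴.

I_xx ≈ 1.65 × 10⁷ mm⁴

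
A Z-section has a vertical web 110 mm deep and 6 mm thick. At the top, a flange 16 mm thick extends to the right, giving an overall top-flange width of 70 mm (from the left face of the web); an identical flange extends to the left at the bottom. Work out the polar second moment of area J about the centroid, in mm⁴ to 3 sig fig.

J ≈ 8.44 × 10⁶ mm⁴

Split into non-overlapping primitives; take the origin at the lower-left of the bounding box.
Web: 6 × 110, A = 660 mm², y = 55 mm, Ī = 665 500 mm⁴.
Top flange (beyond web): 64 × 16, A = 1 024 mm², y = 102 mm, Ī = 21 845 mm⁴.
Bottom flange (beyond web): 64 × 16, A = 1 024 mm², y = 8 mm, Ī = 21 845 mm⁴.
Centroid: ȳ = ΣA·y / ΣA = 55 mm.
Transfer each piece to the centroidal x-axis using Ī + A·d² with d = y − 55:
  web: d = 0 mm → contributes +665 500 mm⁴
  top flange (beyond web): d = 47 mm → contributes +2 283 861 mm⁴
  bottom flange (beyond web): d = -47 mm → contributes +2 283 861 mm⁴
Total I = 5 233 223 mm⁴.
For the y-axis: x̄ = 67 mm.
Repeating about the centroidal y-axis gives I_y = 3 209 831 mm⁴.
Polar second moment: J = I_x + I_y = 8 443 053 mm⁴.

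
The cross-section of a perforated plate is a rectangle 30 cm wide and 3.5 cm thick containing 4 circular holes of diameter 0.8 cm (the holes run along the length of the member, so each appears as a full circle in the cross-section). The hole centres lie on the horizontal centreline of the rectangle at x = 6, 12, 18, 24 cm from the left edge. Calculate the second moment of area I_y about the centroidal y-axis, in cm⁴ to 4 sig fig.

I_y ≈ 7784 cm⁴

Decompose the section into non-overlapping parts with the origin at the bottom-left of its bounding rectangle.
Plate: 30 × 3.5, A = 105 cm², x = 15 cm, Ī = 7 875 cm⁴.
Hole 1 (subtracted): ⌀0.8, A = 0.502655 cm², x = 6 cm, Ī = 0.0201062 cm⁴.
Hole 2 (subtracted): ⌀0.8, A = 0.502655 cm², x = 12 cm, Ī = 0.0201062 cm⁴.
Hole 3 (subtracted): ⌀0.8, A = 0.502655 cm², x = 18 cm, Ī = 0.0201062 cm⁴.
Hole 4 (subtracted): ⌀0.8, A = 0.502655 cm², x = 24 cm, Ī = 0.0201062 cm⁴.
By symmetry the centroid is at mid-width, x̄ = 15 cm.
Transfer each piece to the centroidal y-axis using Ī + A·d² with d = x − 15:
  plate: d = 0 cm → contributes +7 875 cm⁴
  hole 1: d = -9 cm → contributes −40.7351 cm⁴
  hole 2: d = -3 cm → contributes −4.544 cm⁴
  hole 3: d = 3 cm → contributes −4.544 cm⁴
  hole 4: d = 9 cm → contributes −40.7351 cm⁴
Total I = 7784.44 cm⁴.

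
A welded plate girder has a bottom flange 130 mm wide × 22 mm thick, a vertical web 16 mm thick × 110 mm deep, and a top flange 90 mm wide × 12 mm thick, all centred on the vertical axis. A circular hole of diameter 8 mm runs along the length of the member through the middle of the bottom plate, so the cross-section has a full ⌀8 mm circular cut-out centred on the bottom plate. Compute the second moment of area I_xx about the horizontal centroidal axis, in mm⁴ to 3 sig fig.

I_xx ≈ 1.56 × 10⁷ mm⁴

Split into non-overlapping primitives; take the origin at the lower-left of the bounding box.
Bottom plate: 130 × 22, A = 2 860 mm², y = 11 mm, Ī = 115 353 mm⁴.
Web plate: 16 × 110, A = 1 760 mm², y = 77 mm, Ī = 1 774 667 mm⁴.
Top plate: 90 × 12, A = 1 080 mm², y = 138 mm, Ī = 12 960 mm⁴.
Hole (subtracted): ⌀8, A = 50.265 mm², y = 11 mm, Ī = 201.06 mm⁴.
Centroid: ȳ = ΣA·y / ΣA = 55.838 mm.
Transfer each piece to the horizontal centroidal axis using Ī + A·d² with d = y − 55.838:
  bottom plate: d = -44.838 mm → contributes +5 865 103 mm⁴
  web plate: d = 21.162 mm → contributes +2 562 885 mm⁴
  top plate: d = 82.162 mm → contributes +7 303 690 mm⁴
  hole: d = -44.838 mm → contributes −101 255 mm⁴
Total I = 15 630 422 mm⁴.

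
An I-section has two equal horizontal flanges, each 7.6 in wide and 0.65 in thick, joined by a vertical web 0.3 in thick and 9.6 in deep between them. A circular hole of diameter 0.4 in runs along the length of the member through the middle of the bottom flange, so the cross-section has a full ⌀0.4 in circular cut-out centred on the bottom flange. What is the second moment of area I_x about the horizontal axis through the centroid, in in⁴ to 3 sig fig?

Decompose the section into non-overlapping parts with the origin at the bottom-left of its bounding rectangle.
Bottom flange: 7.6 × 0.65, A = 4.94 in², y = 0.325 in, Ī = 0.17393 in⁴.
Web: 0.3 × 9.6, A = 2.88 in², y = 5.45 in, Ī = 22.118 in⁴.
Top flange: 7.6 × 0.65, A = 4.94 in², y = 10.575 in, Ī = 0.17393 in⁴.
Hole (subtracted): ⌀0.4, A = 0.12566 in², y = 0.325 in, Ī = 0.0012566 in⁴.
Centroid: ȳ = ΣA·y / ΣA = 5.501 in.
Transfer each piece to the horizontal axis through the centroid using Ī + A·d² with d = y − 5.501:
  bottom flange: d = -5.176 in → contributes +132.52 in⁴
  web: d = -0.050974 in → contributes +22.126 in⁴
  top flange: d = 5.074 in → contributes +127.36 in⁴
  hole: d = -5.176 in → contributes −3.3679 in⁴
Total I = 278.64 in⁴.

I_x ≈ 279 in⁴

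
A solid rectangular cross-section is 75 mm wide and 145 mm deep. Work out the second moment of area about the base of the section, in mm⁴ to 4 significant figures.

I_base ≈ 7.622 × 10⁷ mm⁴

The section: 75 × 145, A = 10 875 mm², y = 72.5 mm, Ī = 19 053 906 mm⁴.
Transfer it to the bottom edge using Ī + A·d² with d = y − 0:
  the section: d = 72.5 mm → contributes +76 215 625 mm⁴
Total I = 76 215 625 mm⁴.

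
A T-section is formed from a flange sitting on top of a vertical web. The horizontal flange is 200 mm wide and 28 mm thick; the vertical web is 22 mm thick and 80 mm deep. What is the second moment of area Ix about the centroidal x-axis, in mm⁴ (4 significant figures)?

Treat the section as a set of non-overlapping primitives; coordinates are from the bounding-box lower-left.
Flange: 200 × 28, A = 5 600 mm², y = 94 mm, Ī = 365 867 mm⁴.
Web: 22 × 80, A = 1 760 mm², y = 40 mm, Ī = 938 667 mm⁴.
Centroid: ȳ = ΣA·y / ΣA = 81.087 mm.
Transfer each piece to the centroidal x-axis using Ī + A·d² with d = y − 81.087:
  flange: d = 12.913 mm → contributes +1 299 648 mm⁴
  web: d = -41.087 mm → contributes +3 909 790 mm⁴
Total I = 5 209 438 mm⁴.

Ix ≈ 5.209 × 10⁶ mm⁴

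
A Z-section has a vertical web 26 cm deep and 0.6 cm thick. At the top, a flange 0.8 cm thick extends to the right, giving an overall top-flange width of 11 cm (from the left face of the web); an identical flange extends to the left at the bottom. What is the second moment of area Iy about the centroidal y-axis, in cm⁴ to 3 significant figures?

Iy ≈ 654 cm⁴

Break the section into simple shapes (no overlaps), measuring from the bottom-left corner of the bounding box.
Web: 0.6 × 26, A = 15.6 cm², x = 10.7 cm, Ī = 0.468 cm⁴.
Top flange (beyond web): 10.4 × 0.8, A = 8.32 cm², x = 16.2 cm, Ī = 74.991 cm⁴.
Bottom flange (beyond web): 10.4 × 0.8, A = 8.32 cm², x = 5.2 cm, Ī = 74.991 cm⁴.
Centroid: x̄ = ΣA·x / ΣA = 10.7 cm.
Transfer each piece to the centroidal y-axis using Ī + A·d² with d = x − 10.7:
  web: d = 0 cm → contributes +0.468 cm⁴
  top flange (beyond web): d = 5.5 cm → contributes +326.67 cm⁴
  bottom flange (beyond web): d = -5.5 cm → contributes +326.67 cm⁴
Total I = 653.81 cm⁴.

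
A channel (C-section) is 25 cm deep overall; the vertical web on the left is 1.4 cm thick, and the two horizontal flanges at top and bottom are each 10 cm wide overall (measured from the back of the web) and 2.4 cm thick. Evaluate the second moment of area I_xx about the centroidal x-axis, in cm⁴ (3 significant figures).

Break the section into simple shapes (no overlaps), measuring from the bottom-left corner of the bounding box.
Web: 1.4 × 25, A = 35 cm², y = 12.5 cm, Ī = 1822.9 cm⁴.
Top flange (beyond web): 8.6 × 2.4, A = 20.64 cm², y = 23.8 cm, Ī = 9.9072 cm⁴.
Bottom flange (beyond web): 8.6 × 2.4, A = 20.64 cm², y = 1.2 cm, Ī = 9.9072 cm⁴.
By symmetry the centroid is at mid-height, ȳ = 12.5 cm.
Transfer each piece to the centroidal x-axis using Ī + A·d² with d = y − 12.5:
  web: d = 0 cm → contributes +1822.9 cm⁴
  top flange (beyond web): d = 11.3 cm → contributes +2645.4 cm⁴
  bottom flange (beyond web): d = -11.3 cm → contributes +2645.4 cm⁴
Total I = 7113.8 cm⁴.

I_xx ≈ 7110 cm⁴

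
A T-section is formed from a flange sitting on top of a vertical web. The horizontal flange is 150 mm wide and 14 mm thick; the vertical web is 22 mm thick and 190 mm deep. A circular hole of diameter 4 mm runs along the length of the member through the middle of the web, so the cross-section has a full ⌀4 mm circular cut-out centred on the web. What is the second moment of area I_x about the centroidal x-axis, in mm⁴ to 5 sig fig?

Decompose the section into non-overlapping parts with the origin at the bottom-left of its bounding rectangle.
Flange: 150 × 14, A = 2 100 mm², y = 197 mm, Ī = 34 300 mm⁴.
Web: 22 × 190, A = 4 180 mm², y = 95 mm, Ī = 12 574 833 mm⁴.
Hole (subtracted): ⌀4, A = 12.56637 mm², y = 95 mm, Ī = 12.56637 mm⁴.
Centroid: ȳ = ΣA·y / ΣA = 129.1767 mm.
Transfer each piece to the centroidal x-axis using Ī + A·d² with d = y − 129.1767:
  flange: d = 67.82333 mm → contributes +9 694 309 mm⁴
  web: d = -34.17667 mm → contributes +17 457 260 mm⁴
  hole: d = -34.17667 mm → contributes −14690.65 mm⁴
Total I = 27 136 878 mm⁴.

I_x ≈ 2.7137 × 10⁷ mm⁴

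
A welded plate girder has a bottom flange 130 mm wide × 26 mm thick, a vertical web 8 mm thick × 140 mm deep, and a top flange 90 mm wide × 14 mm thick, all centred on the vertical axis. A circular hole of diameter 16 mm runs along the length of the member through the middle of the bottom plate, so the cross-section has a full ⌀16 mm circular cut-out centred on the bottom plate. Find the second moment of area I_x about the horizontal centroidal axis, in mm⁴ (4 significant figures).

Break the section into simple shapes (no overlaps), measuring from the bottom-left corner of the bounding box.
Bottom plate: 130 × 26, A = 3 380 mm², y = 13 mm, Ī = 190 407 mm⁴.
Web plate: 8 × 140, A = 1 120 mm², y = 96 mm, Ī = 1 829 333 mm⁴.
Top plate: 90 × 14, A = 1 260 mm², y = 173 mm, Ī = 20 580 mm⁴.
Hole (subtracted): ⌀16, A = 201.062 mm², y = 13 mm, Ī = 3216.99 mm⁴.
Centroid: ȳ = ΣA·y / ΣA = 65.9885 mm.
Transfer each piece to the horizontal centroidal axis using Ī + A·d² with d = y − 65.9885:
  bottom plate: d = -52.9885 mm → contributes +9 680 720 mm⁴
  web plate: d = 30.0115 mm → contributes +2 838 104 mm⁴
  top plate: d = 107.011 mm → contributes +14 449 411 mm⁴
  hole: d = -52.9885 mm → contributes −567 756 mm⁴
Total I = 26 400 479 mm⁴.

I_x ≈ 2.640 × 10⁷ mm⁴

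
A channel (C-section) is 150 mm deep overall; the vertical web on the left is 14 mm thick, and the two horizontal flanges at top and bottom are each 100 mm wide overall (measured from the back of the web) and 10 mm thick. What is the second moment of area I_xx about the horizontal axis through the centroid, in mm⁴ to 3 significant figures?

I_xx ≈ 1.24 × 10⁷ mm⁴

Break the section into simple shapes (no overlaps), measuring from the bottom-left corner of the bounding box.
Web: 14 × 150, A = 2 100 mm², y = 75 mm, Ī = 3 937 500 mm⁴.
Top flange (beyond web): 86 × 10, A = 860 mm², y = 145 mm, Ī = 7166.7 mm⁴.
Bottom flange (beyond web): 86 × 10, A = 860 mm², y = 5 mm, Ī = 7166.7 mm⁴.
By symmetry the centroid is at mid-height, ȳ = 75 mm.
Transfer each piece to the horizontal axis through the centroid using Ī + A·d² with d = y − 75:
  web: d = 0 mm → contributes +3 937 500 mm⁴
  top flange (beyond web): d = 70 mm → contributes +4 221 167 mm⁴
  bottom flange (beyond web): d = -70 mm → contributes +4 221 167 mm⁴
Total I = 12 379 833 mm⁴.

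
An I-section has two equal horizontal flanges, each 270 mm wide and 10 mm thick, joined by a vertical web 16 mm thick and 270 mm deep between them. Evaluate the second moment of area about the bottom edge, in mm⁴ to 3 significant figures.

Split into non-overlapping primitives; take the origin at the lower-left of the bounding box.
Bottom flange: 270 × 10, A = 2 700 mm², y = 5 mm, Ī = 22 500 mm⁴.
Web: 16 × 270, A = 4 320 mm², y = 145 mm, Ī = 26 244 000 mm⁴.
Top flange: 270 × 10, A = 2 700 mm², y = 285 mm, Ī = 22 500 mm⁴.
Transfer each piece to the base of the section using Ī + A·d² with d = y − 0:
  bottom flange: d = 5 mm → contributes +90 000 mm⁴
  web: d = 145 mm → contributes +117 072 000 mm⁴
  top flange: d = 285 mm → contributes +219 330 000 mm⁴
Total I = 336 492 000 mm⁴.

I_base ≈ 3.36 × 10⁸ mm⁴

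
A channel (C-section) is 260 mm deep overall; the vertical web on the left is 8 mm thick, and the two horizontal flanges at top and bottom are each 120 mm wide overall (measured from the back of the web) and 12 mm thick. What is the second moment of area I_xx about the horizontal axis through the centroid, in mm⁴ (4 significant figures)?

I_xx ≈ 5.308 × 10⁷ mm⁴

Break the section into simple shapes (no overlaps), measuring from the bottom-left corner of the bounding box.
Web: 8 × 260, A = 2 080 mm², y = 130 mm, Ī = 11 717 333 mm⁴.
Top flange (beyond web): 112 × 12, A = 1 344 mm², y = 254 mm, Ī = 16 128 mm⁴.
Bottom flange (beyond web): 112 × 12, A = 1 344 mm², y = 6 mm, Ī = 16 128 mm⁴.
By symmetry the centroid is at mid-height, ȳ = 130 mm.
Transfer each piece to the horizontal axis through the centroid using Ī + A·d² with d = y − 130:
  web: d = 0 mm → contributes +11 717 333 mm⁴
  top flange (beyond web): d = 124 mm → contributes +20 681 472 mm⁴
  bottom flange (beyond web): d = -124 mm → contributes +20 681 472 mm⁴
Total I = 53 080 277 mm⁴.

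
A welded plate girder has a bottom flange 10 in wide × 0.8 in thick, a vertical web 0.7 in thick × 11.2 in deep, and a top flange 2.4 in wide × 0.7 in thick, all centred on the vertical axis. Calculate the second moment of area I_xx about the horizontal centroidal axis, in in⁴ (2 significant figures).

Split into non-overlapping primitives; take the origin at the lower-left of the bounding box.
Bottom plate: 10 × 0.8, A = 8 in², y = 0.4 in, Ī = 0.4267 in⁴.
Web plate: 0.7 × 11.2, A = 7.84 in², y = 6.4 in, Ī = 81.95 in⁴.
Top plate: 2.4 × 0.7, A = 1.68 in², y = 12.35 in, Ī = 0.0686 in⁴.
Centroid: ȳ = ΣA·y / ΣA = 4.231 in.
Transfer each piece to the horizontal centroidal axis using Ī + A·d² with d = y − 4.231:
  bottom plate: d = -3.831 in → contributes +117.8 in⁴
  web plate: d = 2.169 in → contributes +118.8 in⁴
  top plate: d = 8.119 in → contributes +110.8 in⁴
Total I = 347.5 in⁴.

I_xx ≈ 350 in⁴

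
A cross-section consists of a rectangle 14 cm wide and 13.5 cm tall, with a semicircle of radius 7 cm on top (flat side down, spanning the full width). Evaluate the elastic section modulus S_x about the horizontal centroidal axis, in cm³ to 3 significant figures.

Treat the section as a set of non-overlapping primitives; coordinates are from the bounding-box lower-left.
Rectangular body: 14 × 13.5, A = 189 cm², y = 6.75 cm, Ī = 2870.4 cm⁴.
Semicircular cap: semicircle r = 7, A = 76.969 cm², y = 16.471 cm, Ī = 263.53 cm⁴.
Centroid: ȳ = ΣA·y / ΣA = 9.5631 cm.
Transfer each piece to the horizontal centroidal axis using Ī + A·d² with d = y − 9.5631:
  rectangular body: d = -2.8131 cm → contributes +4366.1 cm⁴
  semicircular cap: d = 6.9078 cm → contributes +3936.3 cm⁴
Total I = 8302.4 cm⁴.
Extreme fibre distance c = 10.937 cm; S = I/c = 759.12 cm³.

S_x ≈ 759 cm³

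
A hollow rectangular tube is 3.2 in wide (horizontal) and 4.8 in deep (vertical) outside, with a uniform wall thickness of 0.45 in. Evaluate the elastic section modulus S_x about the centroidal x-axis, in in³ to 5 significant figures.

Split into non-overlapping primitives; take the origin at the lower-left of the bounding box.
Outer rectangle: 3.2 × 4.8, A = 15.36 in², y = 2.4 in, Ī = 29.4912 in⁴.
Inner void (subtracted): 2.3 × 3.9, A = 8.97 in², y = 2.4 in, Ī = 11.36948 in⁴.
By symmetry the centroid is at mid-height, ȳ = 2.4 in.
All pieces are centred on the centroidal x-axis, so I = ΣĪ (holes subtracted) = 18.12173 in⁴.
Extreme fibre distance c = 2.4 in; S = I/c = 7.550719 in³.

S_x ≈ 7.5507 in³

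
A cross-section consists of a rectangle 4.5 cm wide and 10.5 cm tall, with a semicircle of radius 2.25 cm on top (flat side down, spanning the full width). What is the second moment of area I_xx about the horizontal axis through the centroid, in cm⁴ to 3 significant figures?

I_xx ≈ 699 cm⁴

Decompose the section into non-overlapping parts with the origin at the bottom-left of its bounding rectangle.
Rectangular body: 4.5 × 10.5, A = 47.25 cm², y = 5.25 cm, Ī = 434.11 cm⁴.
Semicircular cap: semicircle r = 2.25, A = 7.9522 cm², y = 11.455 cm, Ī = 2.813 cm⁴.
Centroid: ȳ = ΣA·y / ΣA = 6.1439 cm.
Transfer each piece to the horizontal axis through the centroid using Ī + A·d² with d = y − 6.1439:
  rectangular body: d = -0.89385 cm → contributes +471.86 cm⁴
  semicircular cap: d = 5.3111 cm → contributes +227.12 cm⁴
Total I = 698.98 cm⁴.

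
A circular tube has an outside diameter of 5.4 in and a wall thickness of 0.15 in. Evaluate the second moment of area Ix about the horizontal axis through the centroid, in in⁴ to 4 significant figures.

Treat the section as a set of non-overlapping primitives; coordinates are from the bounding-box lower-left.
Outer circle: ⌀5.4, A = 22.9022 in², y = 2.7 in, Ī = 41.7393 in⁴.
Bore (subtracted): ⌀5.1, A = 20.4282 in², y = 2.7 in, Ī = 33.2086 in⁴.
By symmetry the centroid is at mid-height, ȳ = 2.7 in.
All pieces are centred on the horizontal axis through the centroid, so I = ΣĪ (holes subtracted) = 8.53068 in⁴.

Ix ≈ 8.531 in⁴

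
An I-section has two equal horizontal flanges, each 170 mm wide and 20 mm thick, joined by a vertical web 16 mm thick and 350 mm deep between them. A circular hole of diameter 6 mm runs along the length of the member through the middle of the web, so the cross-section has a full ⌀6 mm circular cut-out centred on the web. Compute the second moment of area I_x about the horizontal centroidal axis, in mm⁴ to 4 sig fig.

I_x ≈ 2.901 × 10⁸ mm⁴

Treat the section as a set of non-overlapping primitives; coordinates are from the bounding-box lower-left.
Bottom flange: 170 × 20, A = 3 400 mm², y = 10 mm, Ī = 113 333 mm⁴.
Web: 16 × 350, A = 5 600 mm², y = 195 mm, Ī = 57 166 667 mm⁴.
Top flange: 170 × 20, A = 3 400 mm², y = 380 mm, Ī = 113 333 mm⁴.
Hole (subtracted): ⌀6, A = 28.2743 mm², y = 195 mm, Ī = 63.6173 mm⁴.
By symmetry the centroid is at mid-height, ȳ = 195 mm.
Transfer each piece to the horizontal centroidal axis using Ī + A·d² with d = y − 195:
  bottom flange: d = -185 mm → contributes +116 478 333 mm⁴
  web: d = 0 mm → contributes +57 166 667 mm⁴
  top flange: d = 185 mm → contributes +116 478 333 mm⁴
  hole: d = 0 mm → contributes −63.6173 mm⁴
Total I = 290 123 270 mm⁴.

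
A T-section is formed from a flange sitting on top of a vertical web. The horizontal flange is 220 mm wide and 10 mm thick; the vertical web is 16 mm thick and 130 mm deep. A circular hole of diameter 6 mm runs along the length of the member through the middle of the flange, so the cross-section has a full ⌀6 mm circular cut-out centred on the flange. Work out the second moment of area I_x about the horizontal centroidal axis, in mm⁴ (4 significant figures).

I_x ≈ 8.154 × 10⁶ mm⁴

Treat the section as a set of non-overlapping primitives; coordinates are from the bounding-box lower-left.
Flange: 220 × 10, A = 2 200 mm², y = 135 mm, Ī = 18333.3 mm⁴.
Web: 16 × 130, A = 2 080 mm², y = 65 mm, Ī = 2 929 333 mm⁴.
Hole (subtracted): ⌀6, A = 28.2743 mm², y = 135 mm, Ī = 63.6173 mm⁴.
Centroid: ȳ = ΣA·y / ΣA = 100.755 mm.
Transfer each piece to the horizontal centroidal axis using Ī + A·d² with d = y − 100.755:
  flange: d = 34.2449 mm → contributes +2 598 305 mm⁴
  web: d = -35.7551 mm → contributes +5 588 459 mm⁴
  hole: d = 34.2449 mm → contributes −33221.3 mm⁴
Total I = 8 153 543 mm⁴.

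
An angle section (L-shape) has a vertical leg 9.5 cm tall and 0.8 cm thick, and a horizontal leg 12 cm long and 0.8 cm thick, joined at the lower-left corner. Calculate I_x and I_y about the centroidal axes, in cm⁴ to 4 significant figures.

Break the section into simple shapes (no overlaps), measuring from the bottom-left corner of the bounding box.
Vertical leg: 0.8 × 9.5, A = 7.6 cm², y = 4.75 cm, Ī = 57.1583 cm⁴.
Horizontal leg (remainder): 11.2 × 0.8, A = 8.96 cm², y = 0.4 cm, Ī = 0.477867 cm⁴.
Centroid: ȳ = ΣA·y / ΣA = 2.39638 cm.
Transfer each piece to the centroidal x-axis using Ī + A·d² with d = y − 2.39638:
  vertical leg: d = 2.35362 cm → contributes +99.2589 cm⁴
  horizontal leg (remainder): d = -1.99638 cm → contributes +36.1881 cm⁴
Total I = 135.447 cm⁴.
For the y-axis: x̄ = 3.64638 cm.
Repeating about the centroidal y-axis gives I_y = 242.102 cm⁴.

I_x ≈ 135.4 cm⁴, I_y ≈ 242.1 cm⁴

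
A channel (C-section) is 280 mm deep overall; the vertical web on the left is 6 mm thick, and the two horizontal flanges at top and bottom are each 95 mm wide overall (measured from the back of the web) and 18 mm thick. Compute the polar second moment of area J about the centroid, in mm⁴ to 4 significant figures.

Decompose the section into non-overlapping parts with the origin at the bottom-left of its bounding rectangle.
Web: 6 × 280, A = 1 680 mm², y = 140 mm, Ī = 10 976 000 mm⁴.
Top flange (beyond web): 89 × 18, A = 1 602 mm², y = 271 mm, Ī = 43 254 mm⁴.
Bottom flange (beyond web): 89 × 18, A = 1 602 mm², y = 9 mm, Ī = 43 254 mm⁴.
By symmetry the centroid is at mid-height, ȳ = 140 mm.
Transfer each piece to the centroidal x-axis using Ī + A·d² with d = y − 140:
  web: d = 0 mm → contributes +10 976 000 mm⁴
  top flange (beyond web): d = 131 mm → contributes +27 535 176 mm⁴
  bottom flange (beyond web): d = -131 mm → contributes +27 535 176 mm⁴
Total I = 66 046 352 mm⁴.
For the y-axis: x̄ = 34.1609 mm.
Repeating about the centroidal y-axis gives I_y = 4 606 590 mm⁴.
Polar second moment: J = I_x + I_y = 70 652 942 mm⁴.

J ≈ 7.065 × 10⁷ mm⁴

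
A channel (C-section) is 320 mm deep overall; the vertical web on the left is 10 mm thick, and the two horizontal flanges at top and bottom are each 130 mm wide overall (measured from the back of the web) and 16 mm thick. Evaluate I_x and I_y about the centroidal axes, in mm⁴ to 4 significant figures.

Split into non-overlapping primitives; take the origin at the lower-left of the bounding box.
Web: 10 × 320, A = 3 200 mm², y = 160 mm, Ī = 27 306 667 mm⁴.
Top flange (beyond web): 120 × 16, A = 1 920 mm², y = 312 mm, Ī = 40 960 mm⁴.
Bottom flange (beyond web): 120 × 16, A = 1 920 mm², y = 8 mm, Ī = 40 960 mm⁴.
By symmetry the centroid is at mid-height, ȳ = 160 mm.
Transfer each piece to the centroidal x-axis using Ī + A·d² with d = y − 160:
  web: d = 0 mm → contributes +27 306 667 mm⁴
  top flange (beyond web): d = 152 mm → contributes +44 400 640 mm⁴
  bottom flange (beyond web): d = -152 mm → contributes +44 400 640 mm⁴
Total I = 116 107 947 mm⁴.
For the y-axis: x̄ = 40.4545 mm.
Repeating about the centroidal y-axis gives I_y = 12 009 212 mm⁴.

I_x ≈ 1.161 × 10⁸ mm⁴, I_y ≈ 1.201 × 10⁷ mm⁴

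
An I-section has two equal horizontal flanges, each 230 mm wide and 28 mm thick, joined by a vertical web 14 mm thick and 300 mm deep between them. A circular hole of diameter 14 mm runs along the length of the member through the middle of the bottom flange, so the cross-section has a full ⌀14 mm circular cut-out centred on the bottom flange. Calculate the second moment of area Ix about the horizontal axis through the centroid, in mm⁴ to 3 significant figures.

Ix ≈ 3.75 × 10⁸ mm⁴

Treat the section as a set of non-overlapping primitives; coordinates are from the bounding-box lower-left.
Bottom flange: 230 × 28, A = 6 440 mm², y = 14 mm, Ī = 420 747 mm⁴.
Web: 14 × 300, A = 4 200 mm², y = 178 mm, Ī = 31 500 000 mm⁴.
Top flange: 230 × 28, A = 6 440 mm², y = 342 mm, Ī = 420 747 mm⁴.
Hole (subtracted): ⌀14, A = 153.94 mm², y = 14 mm, Ī = 1885.7 mm⁴.
Centroid: ȳ = ΣA·y / ΣA = 179.49 mm.
Transfer each piece to the horizontal axis through the centroid using Ī + A·d² with d = y − 179.49:
  bottom flange: d = -165.49 mm → contributes +176 795 916 mm⁴
  web: d = -1.4915 mm → contributes +31 509 344 mm⁴
  top flange: d = 162.51 mm → contributes +170 494 711 mm⁴
  hole: d = -165.49 mm → contributes −4 217 856 mm⁴
Total I = 374 582 115 mm⁴.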